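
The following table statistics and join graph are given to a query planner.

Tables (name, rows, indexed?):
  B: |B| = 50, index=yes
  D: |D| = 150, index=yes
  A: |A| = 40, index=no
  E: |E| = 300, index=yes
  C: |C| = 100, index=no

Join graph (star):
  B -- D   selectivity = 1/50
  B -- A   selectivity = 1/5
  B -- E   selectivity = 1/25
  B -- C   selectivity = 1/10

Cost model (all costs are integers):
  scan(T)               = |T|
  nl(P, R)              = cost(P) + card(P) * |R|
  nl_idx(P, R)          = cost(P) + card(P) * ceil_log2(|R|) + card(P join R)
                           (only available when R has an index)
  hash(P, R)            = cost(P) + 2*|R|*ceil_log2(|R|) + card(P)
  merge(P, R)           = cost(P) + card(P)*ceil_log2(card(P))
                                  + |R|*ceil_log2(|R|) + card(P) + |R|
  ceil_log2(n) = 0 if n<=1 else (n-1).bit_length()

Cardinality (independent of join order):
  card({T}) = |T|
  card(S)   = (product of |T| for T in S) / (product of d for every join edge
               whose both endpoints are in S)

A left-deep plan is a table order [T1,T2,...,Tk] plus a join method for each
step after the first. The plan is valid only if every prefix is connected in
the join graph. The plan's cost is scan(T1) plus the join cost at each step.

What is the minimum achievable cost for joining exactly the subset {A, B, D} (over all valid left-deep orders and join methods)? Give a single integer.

Selinger DP over subsets of {A,B,D}:
  {B}: scan cost=50, card=50
  {D}: scan cost=150, card=150
  {A}: scan cost=40, card=40
  {BD}: card=150; try (D,nl_idx)→600, (B,hash)→900, (B,nl_idx)→1200, (D,merge)→1750, (B,merge)→1850, (D,hash)→2500 …(+2); best=600 via (D,nl_idx)
  {AB}: card=400; try (A,hash)→580, (B,merge)→670, (B,hash)→680, (B,nl_idx)→680, (A,merge)→680, (B,nl)→2040 …(+1); best=580 via (A,hash)
  {ABD}: card=1200; try (A,hash)→1230, (A,merge)→2230, (D,hash)→3380, (D,nl_idx)→4980, (D,merge)→5930, (A,nl)→6600 …(+1); best=1230 via (A,hash)

1230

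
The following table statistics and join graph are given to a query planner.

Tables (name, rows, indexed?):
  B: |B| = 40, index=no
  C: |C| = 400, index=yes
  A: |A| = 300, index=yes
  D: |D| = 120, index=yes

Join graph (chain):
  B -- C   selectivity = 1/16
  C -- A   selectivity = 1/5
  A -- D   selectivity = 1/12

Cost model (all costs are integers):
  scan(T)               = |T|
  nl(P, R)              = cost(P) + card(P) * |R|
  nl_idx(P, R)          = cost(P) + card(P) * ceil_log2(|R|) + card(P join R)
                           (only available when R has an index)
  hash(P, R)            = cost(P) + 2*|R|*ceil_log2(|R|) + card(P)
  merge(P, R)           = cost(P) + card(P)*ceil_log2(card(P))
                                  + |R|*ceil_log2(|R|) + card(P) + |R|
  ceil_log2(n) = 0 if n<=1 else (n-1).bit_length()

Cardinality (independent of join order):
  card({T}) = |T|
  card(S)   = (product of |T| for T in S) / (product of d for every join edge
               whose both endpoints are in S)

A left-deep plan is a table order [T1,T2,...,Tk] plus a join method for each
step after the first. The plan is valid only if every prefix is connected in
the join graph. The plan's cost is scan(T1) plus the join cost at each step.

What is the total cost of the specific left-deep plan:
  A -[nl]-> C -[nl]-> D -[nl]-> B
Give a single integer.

12600300

step 1: scan A: cost=300, card=300
step 2: join C via nl
    card(P join C) = 300*400/(5) = 24000
    cost = 300 + 300*400 = 120300
step 3: join D via nl
    card(P join D) = 24000*120/(12) = 240000
    cost = 120300 + 24000*120 = 3000300
step 4: join B via nl
    card(P join B) = 240000*40/(16) = 600000
    cost = 3000300 + 240000*40 = 12600300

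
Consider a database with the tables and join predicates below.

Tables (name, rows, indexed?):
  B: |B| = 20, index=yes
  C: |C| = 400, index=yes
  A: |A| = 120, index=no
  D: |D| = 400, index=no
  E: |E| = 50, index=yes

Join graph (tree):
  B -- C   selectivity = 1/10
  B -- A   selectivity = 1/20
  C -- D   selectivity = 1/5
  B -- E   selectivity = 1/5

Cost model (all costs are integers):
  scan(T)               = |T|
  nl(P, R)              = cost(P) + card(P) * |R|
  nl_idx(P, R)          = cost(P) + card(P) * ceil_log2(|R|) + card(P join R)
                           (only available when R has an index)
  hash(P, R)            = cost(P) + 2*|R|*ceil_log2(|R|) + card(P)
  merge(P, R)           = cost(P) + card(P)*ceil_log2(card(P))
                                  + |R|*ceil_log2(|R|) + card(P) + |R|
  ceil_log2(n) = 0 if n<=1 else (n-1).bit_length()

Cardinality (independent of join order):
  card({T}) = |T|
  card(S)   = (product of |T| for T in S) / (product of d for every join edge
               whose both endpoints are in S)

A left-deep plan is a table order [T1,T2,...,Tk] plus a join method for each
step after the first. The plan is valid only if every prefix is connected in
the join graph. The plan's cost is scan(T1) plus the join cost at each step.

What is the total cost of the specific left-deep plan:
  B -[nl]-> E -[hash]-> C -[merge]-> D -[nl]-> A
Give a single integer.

76924420

step 1: scan B: cost=20, card=20
step 2: join E via nl
    card(P join E) = 20*50/(5) = 200
    cost = 20 + 20*50 = 1020
step 3: join C via hash
    card(P join C) = 200*400/(10) = 8000
    cost = 1020 + 2*400*9 + 200 = 8420
step 4: join D via merge
    card(P join D) = 8000*400/(5) = 640000
    cost = 8420 + 8000*13 + 400*9 + 8000 + 400 = 124420
step 5: join A via nl
    card(P join A) = 640000*120/(20) = 3840000
    cost = 124420 + 640000*120 = 76924420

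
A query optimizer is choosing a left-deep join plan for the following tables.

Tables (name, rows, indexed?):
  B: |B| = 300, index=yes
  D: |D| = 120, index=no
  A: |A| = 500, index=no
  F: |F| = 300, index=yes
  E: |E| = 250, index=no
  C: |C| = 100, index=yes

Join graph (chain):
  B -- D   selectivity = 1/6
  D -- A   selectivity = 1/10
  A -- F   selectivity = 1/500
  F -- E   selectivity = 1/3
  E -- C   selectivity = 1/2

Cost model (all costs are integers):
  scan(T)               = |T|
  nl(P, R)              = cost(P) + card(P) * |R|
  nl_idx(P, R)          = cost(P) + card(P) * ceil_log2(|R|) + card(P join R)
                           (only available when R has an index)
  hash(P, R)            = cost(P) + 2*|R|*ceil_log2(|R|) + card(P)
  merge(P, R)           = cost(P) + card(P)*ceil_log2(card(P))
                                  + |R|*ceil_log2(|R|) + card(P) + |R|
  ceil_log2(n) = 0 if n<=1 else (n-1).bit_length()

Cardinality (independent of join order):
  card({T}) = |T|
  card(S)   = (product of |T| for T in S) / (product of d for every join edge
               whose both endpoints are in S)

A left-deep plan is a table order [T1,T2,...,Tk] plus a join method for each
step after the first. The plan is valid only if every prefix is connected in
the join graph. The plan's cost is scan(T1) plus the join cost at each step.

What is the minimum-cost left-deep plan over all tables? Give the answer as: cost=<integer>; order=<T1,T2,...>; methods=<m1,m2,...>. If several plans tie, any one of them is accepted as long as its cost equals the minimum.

cost=15201680; order=A,F,D,B,E,C; methods=nl_idx,hash,hash,hash,hash

Selinger DP (subsets sized 1..n):
  {B}: scan cost=300, card=300
  {D}: scan cost=120, card=120
  {A}: scan cost=500, card=500
  {F}: scan cost=300, card=300
  {E}: scan cost=250, card=250
  {C}: scan cost=100, card=100
  {BD}: card=6000; try (D,hash)→2280, (B,merge)→4080, (D,merge)→4260, (B,hash)→5640, (B,nl_idx)→7200, (B,nl)→36120 …(+1); best=2280 via (D,hash)
  {AD}: card=6000; try (D,hash)→2680, (A,merge)→6080, (D,merge)→6460, (A,hash)→9240, (A,nl)→60120, (D,nl)→60500; best=2680 via (D,hash)
  {AF}: card=300; try (F,nl_idx)→5300, (F,hash)→6400, (A,merge)→8300, (F,merge)→8500, (A,hash)→9600, (A,nl)→150300 …(+1); best=5300 via (F,nl_idx)
  {EF}: card=25000; try (E,hash)→4600, (F,merge)→5500, (E,merge)→5550, (F,hash)→5900, (F,nl_idx)→27500, (F,nl)→75250 …(+1); best=4600 via (E,hash)
  {CE}: card=12500; try (C,hash)→1900, (E,merge)→3150, (C,merge)→3300, (E,hash)→4200, (C,nl_idx)→14500, (E,nl)→25100 …(+1); best=1900 via (C,hash)
  {ABD}: card=300000; try (B,hash)→14080, (A,hash)→17280, (B,merge)→89680, (A,merge)→91280, (B,nl_idx)→356680, (B,nl)→1802680 …(+1); best=14080 via (B,hash)
  {ADF}: card=3600; try (D,hash)→7280, (D,merge)→9260, (F,hash)→14080, (D,nl)→41300, (F,nl_idx)→60280, (F,merge)→89680 …(+1); best=7280 via (D,hash)
  {AEF}: card=25000; try (E,hash)→9600, (E,merge)→10550, (A,hash)→38600, (E,nl)→80300, (A,merge)→409600, (A,nl)→12504600; best=9600 via (E,hash)
  {CEF}: card=1250000; try (F,hash)→19800, (C,hash)→31000, (F,merge)→192400, (C,merge)→405400, (F,nl_idx)→1364400, (C,nl_idx)→1429600 …(+2); best=19800 via (F,hash)
  {ABDF}: card=180000; try (B,hash)→16280, (B,merge)→57080, (B,nl_idx)→219680, (F,hash)→319480, (B,nl)→1087280, (F,nl_idx)→2894080 …(+2); best=16280 via (B,hash)
  {ADEF}: card=300000; try (E,hash)→14880, (D,hash)→36280, (E,merge)→56330, (D,merge)→410560, (E,nl)→907280, (D,nl)→3009600; best=14880 via (E,hash)
  {ACEF}: card=1250000; try (C,hash)→36000, (C,merge)→410400, (A,hash)→1278800, (C,nl_idx)→1434600, (C,nl)→2509600, (A,merge)→27524800 …(+1); best=36000 via (C,hash)
  {ABDEF}: card=15000000; try (E,hash)→200280, (B,hash)→320280, (E,merge)→3438530, (B,merge)→6017880, (B,nl_idx)→17714880, (E,nl)→45016280 …(+1); best=200280 via (E,hash)
  {ACDEF}: card=15000000; try (C,hash)→316280, (D,hash)→1287680, (C,merge)→6015680, (C,nl_idx)→17114880, (D,merge)→27536960, (C,nl)→30014880 …(+1); best=316280 via (C,hash)
  {ABCDEF}: card=750000000; try (C,hash)→15201680, (B,hash)→15321680, (C,merge)→375201080, (B,merge)→375319280, (C,nl_idx)→855200280, (B,nl_idx)→885316280 …(+2); best=15201680 via (C,hash)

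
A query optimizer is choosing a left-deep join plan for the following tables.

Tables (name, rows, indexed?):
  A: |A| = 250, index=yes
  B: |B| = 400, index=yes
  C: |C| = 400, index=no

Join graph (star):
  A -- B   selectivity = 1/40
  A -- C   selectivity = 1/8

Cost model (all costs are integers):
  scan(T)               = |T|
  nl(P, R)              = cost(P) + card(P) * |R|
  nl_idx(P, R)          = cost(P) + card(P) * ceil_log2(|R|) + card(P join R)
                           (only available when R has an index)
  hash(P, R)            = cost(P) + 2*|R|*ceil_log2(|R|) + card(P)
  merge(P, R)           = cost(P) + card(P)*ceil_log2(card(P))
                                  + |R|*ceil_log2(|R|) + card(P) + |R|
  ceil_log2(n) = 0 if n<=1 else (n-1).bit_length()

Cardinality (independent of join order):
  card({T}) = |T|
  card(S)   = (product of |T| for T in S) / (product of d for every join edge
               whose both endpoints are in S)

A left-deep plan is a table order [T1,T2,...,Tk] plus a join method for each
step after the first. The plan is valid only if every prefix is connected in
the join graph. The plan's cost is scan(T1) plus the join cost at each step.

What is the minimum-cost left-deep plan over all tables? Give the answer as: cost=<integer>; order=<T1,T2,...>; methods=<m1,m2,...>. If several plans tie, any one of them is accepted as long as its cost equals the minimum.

Selinger DP (subsets sized 1..n):
  {A}: scan cost=250, card=250
  {B}: scan cost=400, card=400
  {C}: scan cost=400, card=400
  {AB}: card=2500; try (A,hash)→4800, (B,nl_idx)→5000, (A,nl_idx)→6100, (B,merge)→6500, (A,merge)→6650, (B,hash)→7700 …(+2); best=4800 via (A,hash)
  {AC}: card=12500; try (A,hash)→4800, (C,merge)→6500, (A,merge)→6650, (C,hash)→7700, (A,nl_idx)→16100, (C,nl)→100250 …(+1); best=4800 via (A,hash)
  {ABC}: card=125000; try (C,hash)→14500, (B,hash)→24500, (C,merge)→41300, (B,merge)→196300, (B,nl_idx)→242300, (C,nl)→1004800 …(+1); best=14500 via (C,hash)

cost=14500; order=B,A,C; methods=hash,hash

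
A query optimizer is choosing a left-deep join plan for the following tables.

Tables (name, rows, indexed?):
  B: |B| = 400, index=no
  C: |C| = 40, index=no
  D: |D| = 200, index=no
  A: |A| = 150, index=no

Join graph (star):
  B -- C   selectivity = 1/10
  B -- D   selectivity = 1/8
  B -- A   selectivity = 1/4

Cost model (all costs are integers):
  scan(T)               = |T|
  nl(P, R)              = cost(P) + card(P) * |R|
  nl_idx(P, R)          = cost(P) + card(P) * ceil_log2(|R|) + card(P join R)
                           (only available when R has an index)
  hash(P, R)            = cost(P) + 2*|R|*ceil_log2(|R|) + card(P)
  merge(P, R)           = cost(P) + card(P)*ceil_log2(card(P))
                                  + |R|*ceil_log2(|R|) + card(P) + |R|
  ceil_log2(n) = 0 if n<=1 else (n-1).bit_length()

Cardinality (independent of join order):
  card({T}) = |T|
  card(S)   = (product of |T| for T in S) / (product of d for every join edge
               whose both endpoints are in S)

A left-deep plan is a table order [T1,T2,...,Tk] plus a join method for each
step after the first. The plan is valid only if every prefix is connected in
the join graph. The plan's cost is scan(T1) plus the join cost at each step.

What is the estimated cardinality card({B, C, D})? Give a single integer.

Tables in S: B(400), C(40), D(200)
Edges inside S: B-C(d=10), B-D(d=8)
numerator = 400 * 40 * 200 = 3200000
denominator = 10 * 8 = 80
card(S) = 3200000 / 80 = 40000

40000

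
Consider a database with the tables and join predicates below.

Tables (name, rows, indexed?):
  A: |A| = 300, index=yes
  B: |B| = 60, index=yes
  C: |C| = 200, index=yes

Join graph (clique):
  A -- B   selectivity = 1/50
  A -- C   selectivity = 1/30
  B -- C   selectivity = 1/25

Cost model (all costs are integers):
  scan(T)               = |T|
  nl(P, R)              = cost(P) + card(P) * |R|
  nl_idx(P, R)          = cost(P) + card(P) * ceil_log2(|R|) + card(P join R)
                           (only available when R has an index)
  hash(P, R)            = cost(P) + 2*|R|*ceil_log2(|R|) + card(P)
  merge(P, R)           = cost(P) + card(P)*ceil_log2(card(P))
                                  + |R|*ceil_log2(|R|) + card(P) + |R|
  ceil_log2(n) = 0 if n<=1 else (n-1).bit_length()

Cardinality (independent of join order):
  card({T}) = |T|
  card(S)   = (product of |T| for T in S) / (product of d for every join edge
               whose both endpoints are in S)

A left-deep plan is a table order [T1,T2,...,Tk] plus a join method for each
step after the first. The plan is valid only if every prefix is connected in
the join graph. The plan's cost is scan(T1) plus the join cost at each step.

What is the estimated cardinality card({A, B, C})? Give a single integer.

96

Tables in S: A(300), B(60), C(200)
Edges inside S: A-B(d=50), A-C(d=30), B-C(d=25)
numerator = 300 * 60 * 200 = 3600000
denominator = 50 * 30 * 25 = 37500
card(S) = 3600000 / 37500 = 96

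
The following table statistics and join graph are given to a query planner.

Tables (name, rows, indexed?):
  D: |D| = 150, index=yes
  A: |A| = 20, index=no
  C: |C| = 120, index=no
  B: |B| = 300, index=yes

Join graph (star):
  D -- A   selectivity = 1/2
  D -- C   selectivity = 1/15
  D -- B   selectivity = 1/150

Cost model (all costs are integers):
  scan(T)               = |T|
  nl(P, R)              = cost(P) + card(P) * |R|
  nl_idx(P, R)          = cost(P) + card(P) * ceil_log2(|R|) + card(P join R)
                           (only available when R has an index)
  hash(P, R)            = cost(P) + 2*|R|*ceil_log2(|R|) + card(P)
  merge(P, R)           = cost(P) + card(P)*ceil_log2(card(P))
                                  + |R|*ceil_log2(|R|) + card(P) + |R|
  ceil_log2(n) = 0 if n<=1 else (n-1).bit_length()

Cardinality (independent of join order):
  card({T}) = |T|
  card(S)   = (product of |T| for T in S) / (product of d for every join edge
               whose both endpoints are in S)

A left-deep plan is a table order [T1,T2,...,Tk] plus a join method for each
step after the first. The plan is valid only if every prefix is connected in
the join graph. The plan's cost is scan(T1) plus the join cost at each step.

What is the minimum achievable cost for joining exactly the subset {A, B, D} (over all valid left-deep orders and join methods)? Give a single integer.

2300

Selinger DP over subsets of {A,B,D}:
  {D}: scan cost=150, card=150
  {A}: scan cost=20, card=20
  {B}: scan cost=300, card=300
  {AD}: card=1500; try (A,hash)→500, (D,merge)→1490, (A,merge)→1620, (D,nl_idx)→1680, (D,hash)→2440, (D,nl)→3020 …(+1); best=500 via (A,hash)
  {BD}: card=300; try (B,nl_idx)→1800, (D,hash)→3000, (D,nl_idx)→3000, (B,merge)→4500, (D,merge)→4650, (B,hash)→5700 …(+2); best=1800 via (B,nl_idx)
  {ABD}: card=3000; try (A,hash)→2300, (A,merge)→4920, (B,hash)→7400, (A,nl)→7800, (B,nl_idx)→17000, (B,merge)→21500 …(+1); best=2300 via (A,hash)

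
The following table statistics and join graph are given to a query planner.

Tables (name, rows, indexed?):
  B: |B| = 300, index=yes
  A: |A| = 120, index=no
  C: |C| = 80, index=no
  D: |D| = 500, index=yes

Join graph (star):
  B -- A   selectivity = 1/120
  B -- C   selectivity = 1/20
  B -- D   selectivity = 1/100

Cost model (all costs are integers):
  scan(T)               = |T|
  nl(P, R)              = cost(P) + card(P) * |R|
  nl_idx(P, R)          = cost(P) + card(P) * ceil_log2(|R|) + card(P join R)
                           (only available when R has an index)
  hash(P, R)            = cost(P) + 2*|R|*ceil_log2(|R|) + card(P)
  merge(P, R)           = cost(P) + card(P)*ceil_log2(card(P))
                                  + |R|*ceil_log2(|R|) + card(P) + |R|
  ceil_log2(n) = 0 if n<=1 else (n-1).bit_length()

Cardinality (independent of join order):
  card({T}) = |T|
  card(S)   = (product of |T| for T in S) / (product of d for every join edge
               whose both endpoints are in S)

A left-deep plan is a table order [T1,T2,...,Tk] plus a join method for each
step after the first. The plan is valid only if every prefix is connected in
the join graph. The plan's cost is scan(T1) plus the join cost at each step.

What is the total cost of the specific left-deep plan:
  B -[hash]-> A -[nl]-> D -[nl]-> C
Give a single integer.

272280

step 1: scan B: cost=300, card=300
step 2: join A via hash
    card(P join A) = 300*120/(120) = 300
    cost = 300 + 2*120*7 + 300 = 2280
step 3: join D via nl
    card(P join D) = 300*500/(100) = 1500
    cost = 2280 + 300*500 = 152280
step 4: join C via nl
    card(P join C) = 1500*80/(20) = 6000
    cost = 152280 + 1500*80 = 272280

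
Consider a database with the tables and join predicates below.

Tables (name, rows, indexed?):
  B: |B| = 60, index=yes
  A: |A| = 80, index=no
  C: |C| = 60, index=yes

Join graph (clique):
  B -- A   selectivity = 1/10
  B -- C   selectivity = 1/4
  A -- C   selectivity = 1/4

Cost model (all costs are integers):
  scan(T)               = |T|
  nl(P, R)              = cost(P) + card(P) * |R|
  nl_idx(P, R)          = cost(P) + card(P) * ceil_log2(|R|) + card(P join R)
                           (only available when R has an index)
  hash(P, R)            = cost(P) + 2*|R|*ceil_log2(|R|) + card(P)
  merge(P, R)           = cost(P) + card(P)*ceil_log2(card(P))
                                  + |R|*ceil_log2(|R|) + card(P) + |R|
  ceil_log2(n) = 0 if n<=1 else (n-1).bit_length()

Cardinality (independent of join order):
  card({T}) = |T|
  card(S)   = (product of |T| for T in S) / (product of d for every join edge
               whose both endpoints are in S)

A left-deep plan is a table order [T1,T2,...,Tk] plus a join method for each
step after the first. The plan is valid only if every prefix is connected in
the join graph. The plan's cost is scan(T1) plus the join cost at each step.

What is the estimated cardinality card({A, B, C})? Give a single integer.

1800

Tables in S: A(80), B(60), C(60)
Edges inside S: B-A(d=10), B-C(d=4), A-C(d=4)
numerator = 80 * 60 * 60 = 288000
denominator = 10 * 4 * 4 = 160
card(S) = 288000 / 160 = 1800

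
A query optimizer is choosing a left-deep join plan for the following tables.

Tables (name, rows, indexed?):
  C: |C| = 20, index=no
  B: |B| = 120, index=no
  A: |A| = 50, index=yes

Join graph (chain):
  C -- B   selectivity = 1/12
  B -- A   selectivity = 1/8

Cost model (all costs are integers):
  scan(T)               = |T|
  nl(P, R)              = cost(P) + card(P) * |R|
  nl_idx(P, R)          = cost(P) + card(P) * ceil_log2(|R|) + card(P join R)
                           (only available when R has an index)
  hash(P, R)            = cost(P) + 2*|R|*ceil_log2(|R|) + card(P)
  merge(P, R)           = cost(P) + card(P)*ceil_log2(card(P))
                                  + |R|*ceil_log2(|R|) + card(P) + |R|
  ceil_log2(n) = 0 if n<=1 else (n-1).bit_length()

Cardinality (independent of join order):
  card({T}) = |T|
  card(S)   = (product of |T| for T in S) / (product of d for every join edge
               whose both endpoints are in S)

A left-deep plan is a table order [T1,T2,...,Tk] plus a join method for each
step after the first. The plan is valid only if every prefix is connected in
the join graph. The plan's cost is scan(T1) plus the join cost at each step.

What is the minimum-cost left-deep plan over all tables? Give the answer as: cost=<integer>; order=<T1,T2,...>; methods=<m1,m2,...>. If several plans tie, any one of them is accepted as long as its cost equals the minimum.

Selinger DP (subsets sized 1..n):
  {C}: scan cost=20, card=20
  {B}: scan cost=120, card=120
  {A}: scan cost=50, card=50
  {BC}: card=200; try (C,hash)→440, (B,merge)→1100, (C,merge)→1200, (B,hash)→1720, (B,nl)→2420, (C,nl)→2520; best=440 via (C,hash)
  {AB}: card=750; try (A,hash)→840, (B,merge)→1360, (A,merge)→1430, (A,nl_idx)→1590, (B,hash)→1780, (B,nl)→6050 …(+1); best=840 via (A,hash)
  {ABC}: card=1250; try (A,hash)→1240, (C,hash)→1790, (A,merge)→2590, (A,nl_idx)→2890, (C,merge)→9210, (A,nl)→10440 …(+1); best=1240 via (A,hash)

cost=1240; order=B,C,A; methods=hash,hash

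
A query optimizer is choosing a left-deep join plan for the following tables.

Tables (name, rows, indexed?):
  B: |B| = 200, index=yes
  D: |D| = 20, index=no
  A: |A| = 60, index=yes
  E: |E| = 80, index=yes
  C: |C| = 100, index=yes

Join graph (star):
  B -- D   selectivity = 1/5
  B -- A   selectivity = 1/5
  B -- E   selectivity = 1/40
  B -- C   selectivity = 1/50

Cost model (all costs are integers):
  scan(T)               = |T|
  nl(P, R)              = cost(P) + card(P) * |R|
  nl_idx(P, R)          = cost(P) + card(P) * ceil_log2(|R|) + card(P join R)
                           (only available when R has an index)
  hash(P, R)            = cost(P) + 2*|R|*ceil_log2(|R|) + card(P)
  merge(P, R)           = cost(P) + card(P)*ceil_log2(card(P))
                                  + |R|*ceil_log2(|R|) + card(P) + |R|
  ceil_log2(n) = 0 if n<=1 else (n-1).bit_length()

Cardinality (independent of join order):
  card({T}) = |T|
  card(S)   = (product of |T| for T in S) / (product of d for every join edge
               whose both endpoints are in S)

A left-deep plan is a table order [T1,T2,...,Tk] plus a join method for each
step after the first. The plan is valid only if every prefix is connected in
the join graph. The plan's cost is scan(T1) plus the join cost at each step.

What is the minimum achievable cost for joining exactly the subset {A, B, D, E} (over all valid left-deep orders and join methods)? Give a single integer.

4040

Selinger DP over subsets of {A,B,D,E}:
  {B}: scan cost=200, card=200
  {D}: scan cost=20, card=20
  {A}: scan cost=60, card=60
  {E}: scan cost=80, card=80
  {BD}: card=800; try (D,hash)→600, (B,nl_idx)→980, (B,merge)→1940, (D,merge)→2120, (B,hash)→3240, (B,nl)→4020 …(+1); best=600 via (D,hash)
  {AB}: card=2400; try (A,hash)→1120, (B,merge)→2280, (A,merge)→2420, (B,nl_idx)→2940, (B,hash)→3320, (A,nl_idx)→3800 …(+2); best=1120 via (A,hash)
  {BE}: card=400; try (B,nl_idx)→1120, (E,hash)→1520, (E,nl_idx)→2000, (B,merge)→2520, (E,merge)→2640, (B,hash)→3360 …(+2); best=1120 via (B,nl_idx)
  {ABD}: card=9600; try (A,hash)→2120, (D,hash)→3720, (A,merge)→9820, (A,nl_idx)→15000, (D,merge)→32440, (A,nl)→48600 …(+1); best=2120 via (A,hash)
  {BDE}: card=1600; try (D,hash)→1720, (E,hash)→2520, (D,merge)→5240, (E,nl_idx)→7800, (D,nl)→9120, (E,merge)→10040 …(+1); best=1720 via (D,hash)
  {ABE}: card=4800; try (A,hash)→2240, (E,hash)→4640, (A,merge)→5540, (A,nl_idx)→8320, (E,nl_idx)→22720, (A,nl)→25120 …(+2); best=2240 via (A,hash)
  {ABDE}: card=19200; try (A,hash)→4040, (D,hash)→7240, (E,hash)→12840, (A,merge)→21340, (A,nl_idx)→30520, (D,merge)→69560 …(+5); best=4040 via (A,hash)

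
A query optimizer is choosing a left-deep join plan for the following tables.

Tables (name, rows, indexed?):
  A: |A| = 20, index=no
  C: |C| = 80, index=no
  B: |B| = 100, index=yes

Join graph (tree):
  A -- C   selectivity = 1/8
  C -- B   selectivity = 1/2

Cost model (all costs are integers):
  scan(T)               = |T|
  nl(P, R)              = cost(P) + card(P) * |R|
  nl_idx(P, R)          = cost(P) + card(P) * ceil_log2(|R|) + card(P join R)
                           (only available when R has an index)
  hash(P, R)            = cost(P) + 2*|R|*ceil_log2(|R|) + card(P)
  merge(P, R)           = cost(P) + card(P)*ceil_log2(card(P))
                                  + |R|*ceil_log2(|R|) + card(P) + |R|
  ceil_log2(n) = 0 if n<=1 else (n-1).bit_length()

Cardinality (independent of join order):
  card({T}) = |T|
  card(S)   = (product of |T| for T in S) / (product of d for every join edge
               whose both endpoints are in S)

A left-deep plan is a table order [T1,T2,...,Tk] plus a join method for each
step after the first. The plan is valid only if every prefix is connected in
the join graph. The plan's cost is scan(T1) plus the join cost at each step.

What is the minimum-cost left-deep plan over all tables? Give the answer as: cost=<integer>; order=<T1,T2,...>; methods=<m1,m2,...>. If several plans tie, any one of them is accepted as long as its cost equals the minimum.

cost=1960; order=C,A,B; methods=hash,hash

Selinger DP (subsets sized 1..n):
  {A}: scan cost=20, card=20
  {C}: scan cost=80, card=80
  {B}: scan cost=100, card=100
  {AC}: card=200; try (A,hash)→360, (C,merge)→780, (A,merge)→840, (C,hash)→1160, (C,nl)→1620, (A,nl)→1680; best=360 via (A,hash)
  {BC}: card=4000; try (C,hash)→1320, (B,merge)→1520, (C,merge)→1540, (B,hash)→1560, (B,nl_idx)→4640, (B,nl)→8080 …(+1); best=1320 via (C,hash)
  {ABC}: card=10000; try (B,hash)→1960, (B,merge)→2960, (A,hash)→5520, (B,nl_idx)→11760, (B,nl)→20360, (A,merge)→53440 …(+1); best=1960 via (B,hash)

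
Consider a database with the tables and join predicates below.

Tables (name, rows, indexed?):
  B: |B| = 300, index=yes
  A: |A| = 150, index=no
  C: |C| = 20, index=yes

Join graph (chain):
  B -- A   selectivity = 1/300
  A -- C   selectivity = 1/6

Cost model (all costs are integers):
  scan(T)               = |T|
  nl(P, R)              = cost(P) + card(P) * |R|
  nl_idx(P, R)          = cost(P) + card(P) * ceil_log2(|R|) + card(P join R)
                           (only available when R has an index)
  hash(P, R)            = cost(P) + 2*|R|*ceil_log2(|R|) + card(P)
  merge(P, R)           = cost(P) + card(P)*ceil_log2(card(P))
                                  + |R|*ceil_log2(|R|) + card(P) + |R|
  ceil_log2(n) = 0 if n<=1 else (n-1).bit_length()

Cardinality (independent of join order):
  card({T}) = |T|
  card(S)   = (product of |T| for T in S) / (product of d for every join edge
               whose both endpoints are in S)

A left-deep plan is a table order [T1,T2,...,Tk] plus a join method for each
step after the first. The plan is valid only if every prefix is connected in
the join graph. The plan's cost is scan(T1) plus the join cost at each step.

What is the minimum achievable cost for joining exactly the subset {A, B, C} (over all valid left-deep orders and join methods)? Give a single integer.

2000

Selinger DP over subsets of {A,B,C}:
  {B}: scan cost=300, card=300
  {A}: scan cost=150, card=150
  {C}: scan cost=20, card=20
  {AB}: card=150; try (B,nl_idx)→1650, (A,hash)→3000, (B,merge)→4500, (A,merge)→4650, (B,hash)→5700, (B,nl)→45150 …(+1); best=1650 via (B,nl_idx)
  {AC}: card=500; try (C,hash)→500, (C,nl_idx)→1400, (A,merge)→1490, (C,merge)→1620, (A,hash)→2440, (A,nl)→3020 …(+1); best=500 via (C,hash)
  {ABC}: card=500; try (C,hash)→2000, (C,nl_idx)→2900, (C,merge)→3120, (C,nl)→4650, (B,nl_idx)→5500, (B,hash)→6400 …(+2); best=2000 via (C,hash)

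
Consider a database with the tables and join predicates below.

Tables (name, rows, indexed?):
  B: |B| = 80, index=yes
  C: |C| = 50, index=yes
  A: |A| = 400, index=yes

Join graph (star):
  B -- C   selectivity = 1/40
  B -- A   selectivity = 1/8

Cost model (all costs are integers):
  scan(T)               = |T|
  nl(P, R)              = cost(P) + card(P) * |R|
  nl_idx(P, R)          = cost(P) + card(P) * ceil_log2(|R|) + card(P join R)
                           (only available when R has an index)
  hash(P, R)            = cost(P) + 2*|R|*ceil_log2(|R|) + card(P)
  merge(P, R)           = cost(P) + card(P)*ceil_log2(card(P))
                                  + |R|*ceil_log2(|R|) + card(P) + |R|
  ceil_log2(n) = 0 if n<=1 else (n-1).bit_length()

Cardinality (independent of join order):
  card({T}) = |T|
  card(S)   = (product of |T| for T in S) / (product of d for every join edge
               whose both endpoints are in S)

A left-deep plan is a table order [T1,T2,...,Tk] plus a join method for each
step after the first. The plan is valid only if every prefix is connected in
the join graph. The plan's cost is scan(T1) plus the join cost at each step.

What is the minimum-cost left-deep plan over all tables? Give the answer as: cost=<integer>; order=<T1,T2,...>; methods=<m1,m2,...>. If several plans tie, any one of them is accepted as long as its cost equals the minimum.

cost=5300; order=C,B,A; methods=nl_idx,merge

Selinger DP (subsets sized 1..n):
  {B}: scan cost=80, card=80
  {C}: scan cost=50, card=50
  {A}: scan cost=400, card=400
  {BC}: card=100; try (B,nl_idx)→500, (C,nl_idx)→660, (C,hash)→760, (B,merge)→1040, (C,merge)→1070, (B,hash)→1220 …(+2); best=500 via (B,nl_idx)
  {AB}: card=4000; try (B,hash)→1920, (A,merge)→4720, (A,nl_idx)→4800, (B,merge)→5040, (B,nl_idx)→7200, (A,hash)→7360 …(+2); best=1920 via (B,hash)
  {ABC}: card=5000; try (A,merge)→5300, (A,nl_idx)→6400, (C,hash)→6520, (A,hash)→7800, (C,nl_idx)→30920, (A,nl)→40500 …(+2); best=5300 via (A,merge)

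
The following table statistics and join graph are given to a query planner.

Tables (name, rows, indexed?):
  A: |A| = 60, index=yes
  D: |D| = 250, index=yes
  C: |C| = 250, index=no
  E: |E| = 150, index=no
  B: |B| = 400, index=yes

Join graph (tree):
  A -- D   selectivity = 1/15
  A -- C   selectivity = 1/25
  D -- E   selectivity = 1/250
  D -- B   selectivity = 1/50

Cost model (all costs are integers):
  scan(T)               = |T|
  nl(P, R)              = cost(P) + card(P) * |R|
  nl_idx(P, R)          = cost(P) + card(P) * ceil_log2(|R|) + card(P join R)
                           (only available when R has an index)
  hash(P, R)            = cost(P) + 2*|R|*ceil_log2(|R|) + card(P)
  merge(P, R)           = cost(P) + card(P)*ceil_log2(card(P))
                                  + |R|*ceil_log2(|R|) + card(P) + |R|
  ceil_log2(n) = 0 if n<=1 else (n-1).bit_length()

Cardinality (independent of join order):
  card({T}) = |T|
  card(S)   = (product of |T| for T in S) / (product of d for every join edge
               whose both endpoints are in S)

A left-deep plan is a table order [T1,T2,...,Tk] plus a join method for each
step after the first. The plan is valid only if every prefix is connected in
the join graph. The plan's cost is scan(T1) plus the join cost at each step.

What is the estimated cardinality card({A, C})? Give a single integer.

Tables in S: A(60), C(250)
Edges inside S: A-C(d=25)
numerator = 60 * 250 = 15000
denominator = 25 = 25
card(S) = 15000 / 25 = 600

600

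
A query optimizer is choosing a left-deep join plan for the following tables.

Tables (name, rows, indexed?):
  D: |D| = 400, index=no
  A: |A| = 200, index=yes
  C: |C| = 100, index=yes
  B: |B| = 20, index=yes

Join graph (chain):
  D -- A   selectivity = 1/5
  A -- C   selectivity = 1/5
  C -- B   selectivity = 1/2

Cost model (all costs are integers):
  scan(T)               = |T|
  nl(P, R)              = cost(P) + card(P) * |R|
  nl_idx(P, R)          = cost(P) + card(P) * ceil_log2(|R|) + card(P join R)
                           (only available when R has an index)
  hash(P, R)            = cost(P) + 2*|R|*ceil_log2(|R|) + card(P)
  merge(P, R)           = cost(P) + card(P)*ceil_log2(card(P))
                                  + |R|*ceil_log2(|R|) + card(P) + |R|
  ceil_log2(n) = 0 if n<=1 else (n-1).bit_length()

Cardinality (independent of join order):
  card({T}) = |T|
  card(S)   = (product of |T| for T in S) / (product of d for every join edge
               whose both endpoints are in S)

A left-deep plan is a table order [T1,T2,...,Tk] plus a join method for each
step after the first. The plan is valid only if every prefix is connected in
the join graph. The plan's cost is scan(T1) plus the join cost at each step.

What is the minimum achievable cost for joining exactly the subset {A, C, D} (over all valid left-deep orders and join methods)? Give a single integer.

13000

Selinger DP over subsets of {A,C,D}:
  {D}: scan cost=400, card=400
  {A}: scan cost=200, card=200
  {C}: scan cost=100, card=100
  {AD}: card=16000; try (A,hash)→4000, (D,merge)→6000, (A,merge)→6200, (D,hash)→7600, (A,nl_idx)→19600, (D,nl)→80200 …(+1); best=4000 via (A,hash)
  {AC}: card=4000; try (C,hash)→1800, (A,merge)→2700, (C,merge)→2800, (A,hash)→3400, (A,nl_idx)→4900, (C,nl_idx)→5600 …(+2); best=1800 via (C,hash)
  {ACD}: card=320000; try (D,hash)→13000, (C,hash)→21400, (D,merge)→57800, (C,merge)→244800, (C,nl_idx)→436000, (D,nl)→1601800 …(+1); best=13000 via (D,hash)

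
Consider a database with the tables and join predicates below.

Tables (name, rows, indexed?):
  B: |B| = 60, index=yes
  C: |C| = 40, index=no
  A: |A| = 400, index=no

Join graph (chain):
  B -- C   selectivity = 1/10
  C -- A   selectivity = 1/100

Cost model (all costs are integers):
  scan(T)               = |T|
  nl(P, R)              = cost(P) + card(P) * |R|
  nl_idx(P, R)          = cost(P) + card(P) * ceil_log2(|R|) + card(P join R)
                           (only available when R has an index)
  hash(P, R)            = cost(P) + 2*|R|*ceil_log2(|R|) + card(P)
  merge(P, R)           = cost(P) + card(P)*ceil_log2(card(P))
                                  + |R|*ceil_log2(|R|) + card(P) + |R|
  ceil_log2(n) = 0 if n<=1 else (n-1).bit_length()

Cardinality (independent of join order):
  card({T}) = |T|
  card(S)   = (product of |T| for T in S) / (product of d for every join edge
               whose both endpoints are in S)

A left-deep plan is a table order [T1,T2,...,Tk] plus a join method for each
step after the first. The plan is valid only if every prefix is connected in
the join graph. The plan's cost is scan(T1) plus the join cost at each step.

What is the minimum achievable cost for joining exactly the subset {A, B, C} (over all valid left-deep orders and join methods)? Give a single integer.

Selinger DP over subsets of {A,B,C}:
  {B}: scan cost=60, card=60
  {C}: scan cost=40, card=40
  {A}: scan cost=400, card=400
  {BC}: card=240; try (B,nl_idx)→520, (C,hash)→600, (B,merge)→740, (C,merge)→760, (B,hash)→800, (B,nl)→2440 …(+1); best=520 via (B,nl_idx)
  {AC}: card=160; try (C,hash)→1280, (A,merge)→4320, (C,merge)→4680, (A,hash)→7280, (A,nl)→16040, (C,nl)→16400; best=1280 via (C,hash)
  {ABC}: card=960; try (B,hash)→2160, (B,merge)→3140, (B,nl_idx)→3200, (A,merge)→6680, (A,hash)→7960, (B,nl)→10880 …(+1); best=2160 via (B,hash)

2160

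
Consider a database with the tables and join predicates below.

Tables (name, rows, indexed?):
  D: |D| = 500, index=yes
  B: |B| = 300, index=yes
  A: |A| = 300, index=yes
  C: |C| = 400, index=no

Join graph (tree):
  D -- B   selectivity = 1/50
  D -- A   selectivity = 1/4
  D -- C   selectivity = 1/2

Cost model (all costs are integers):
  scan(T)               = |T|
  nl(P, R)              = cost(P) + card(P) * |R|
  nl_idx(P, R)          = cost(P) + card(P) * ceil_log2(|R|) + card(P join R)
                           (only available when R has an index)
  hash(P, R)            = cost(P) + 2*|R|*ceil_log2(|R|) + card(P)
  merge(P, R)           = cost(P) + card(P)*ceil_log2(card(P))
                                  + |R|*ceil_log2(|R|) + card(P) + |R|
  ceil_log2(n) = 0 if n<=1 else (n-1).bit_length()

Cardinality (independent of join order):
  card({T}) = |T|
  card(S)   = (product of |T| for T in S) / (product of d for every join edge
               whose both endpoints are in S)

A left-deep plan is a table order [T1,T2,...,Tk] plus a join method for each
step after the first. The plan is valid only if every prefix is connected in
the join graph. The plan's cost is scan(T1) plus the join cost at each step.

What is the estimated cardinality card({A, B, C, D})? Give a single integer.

45000000

Tables in S: A(300), B(300), C(400), D(500)
Edges inside S: D-B(d=50), D-A(d=4), D-C(d=2)
numerator = 300 * 300 * 400 * 500 = 18000000000
denominator = 50 * 4 * 2 = 400
card(S) = 18000000000 / 400 = 45000000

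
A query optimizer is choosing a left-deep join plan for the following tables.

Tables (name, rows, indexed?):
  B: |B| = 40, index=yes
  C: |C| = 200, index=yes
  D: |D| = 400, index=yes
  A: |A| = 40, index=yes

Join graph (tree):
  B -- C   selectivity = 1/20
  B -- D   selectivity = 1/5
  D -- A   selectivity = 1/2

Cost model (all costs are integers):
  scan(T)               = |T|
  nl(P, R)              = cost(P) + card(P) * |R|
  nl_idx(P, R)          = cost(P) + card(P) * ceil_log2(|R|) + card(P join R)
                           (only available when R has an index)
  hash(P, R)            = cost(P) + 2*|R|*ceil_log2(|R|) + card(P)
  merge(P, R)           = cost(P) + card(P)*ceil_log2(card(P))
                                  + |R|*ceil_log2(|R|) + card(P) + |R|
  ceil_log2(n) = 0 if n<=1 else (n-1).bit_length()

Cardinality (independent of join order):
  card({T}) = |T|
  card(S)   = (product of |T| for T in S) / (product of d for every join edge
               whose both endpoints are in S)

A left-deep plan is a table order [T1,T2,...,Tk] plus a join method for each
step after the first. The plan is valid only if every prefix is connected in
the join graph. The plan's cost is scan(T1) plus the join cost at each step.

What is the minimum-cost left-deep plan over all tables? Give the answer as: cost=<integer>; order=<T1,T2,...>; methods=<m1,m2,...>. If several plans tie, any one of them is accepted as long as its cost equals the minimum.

cost=40160; order=D,B,C,A; methods=hash,hash,hash

Selinger DP (subsets sized 1..n):
  {B}: scan cost=40, card=40
  {C}: scan cost=200, card=200
  {D}: scan cost=400, card=400
  {A}: scan cost=40, card=40
  {BC}: card=400; try (C,nl_idx)→760, (B,hash)→880, (B,nl_idx)→1800, (C,merge)→2120, (B,merge)→2280, (C,hash)→3280 …(+2); best=760 via (C,nl_idx)
  {BD}: card=3200; try (B,hash)→1280, (D,nl_idx)→3600, (D,merge)→4320, (B,merge)→4680, (B,nl_idx)→6000, (D,hash)→7280 …(+2); best=1280 via (B,hash)
  {AD}: card=8000; try (A,hash)→1280, (D,merge)→4320, (A,merge)→4680, (D,hash)→7280, (D,nl_idx)→8400, (A,nl_idx)→10800 …(+2); best=1280 via (A,hash)
  {BCD}: card=32000; try (C,hash)→7680, (D,hash)→8360, (D,merge)→8760, (D,nl_idx)→36360, (C,merge)→44680, (C,nl_idx)→58880 …(+2); best=7680 via (C,hash)
  {ABD}: card=64000; try (A,hash)→4960, (B,hash)→9760, (A,merge)→43160, (A,nl_idx)→84480, (B,nl_idx)→113280, (B,merge)→113560 …(+2); best=4960 via (A,hash)
  {ABCD}: card=640000; try (A,hash)→40160, (C,hash)→72160, (A,merge)→519960, (A,nl_idx)→839680, (C,merge)→1094760, (C,nl_idx)→1156960 …(+2); best=40160 via (A,hash)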